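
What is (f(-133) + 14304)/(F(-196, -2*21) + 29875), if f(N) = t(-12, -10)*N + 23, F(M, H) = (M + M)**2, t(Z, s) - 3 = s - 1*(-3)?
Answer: 14859/183539 ≈ 0.080958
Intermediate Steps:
t(Z, s) = 6 + s (t(Z, s) = 3 + (s - 1*(-3)) = 3 + (s + 3) = 3 + (3 + s) = 6 + s)
F(M, H) = 4*M**2 (F(M, H) = (2*M)**2 = 4*M**2)
f(N) = 23 - 4*N (f(N) = (6 - 10)*N + 23 = -4*N + 23 = 23 - 4*N)
(f(-133) + 14304)/(F(-196, -2*21) + 29875) = ((23 - 4*(-133)) + 14304)/(4*(-196)**2 + 29875) = ((23 + 532) + 14304)/(4*38416 + 29875) = (555 + 14304)/(153664 + 29875) = 14859/183539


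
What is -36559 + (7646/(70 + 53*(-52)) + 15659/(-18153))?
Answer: -891379801717/24379479 ≈ -36563.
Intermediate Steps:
-36559 + (7646/(70 + 53*(-52)) + 15659/(-18153)) = -36559 + (7646/(70 - 2756) + 15659*(-1/18153)) = -36559 + (7646/(-2686) - 15659/18153) = -36559 + (7646*(-1/2686) - 15659/18153) = -36559 + (-3823/1343 - 15659/18153) = -36559 - 90428956/24379479 = -891379801717/24379479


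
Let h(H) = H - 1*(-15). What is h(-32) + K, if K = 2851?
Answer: 2834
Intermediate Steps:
h(H) = 15 + H (h(H) = H + 15 = 15 + H)
h(-32) + K = (15 - 32) + 2851 = -17 + 2851 = 2834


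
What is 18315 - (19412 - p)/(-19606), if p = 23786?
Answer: 179539758/9803 ≈ 18315.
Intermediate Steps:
18315 - (19412 - p)/(-19606) = 18315 - (19412 - 1*23786)/(-19606) = 18315 - (19412 - 23786)*(-1)/19606 = 18315 - (-4374)*(-1)/19606 = 18315 - 1*2187/9803 = 18315 - 2187/9803 = 179539758/9803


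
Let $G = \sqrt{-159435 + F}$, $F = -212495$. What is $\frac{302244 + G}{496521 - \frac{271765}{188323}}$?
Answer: $\frac{28459748406}{46753026259} + \frac{188323 i \sqrt{371930}}{93506052518} \approx 0.60873 + 0.0012283 i$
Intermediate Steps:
$G = i \sqrt{371930}$ ($G = \sqrt{-159435 - 212495} = \sqrt{-371930} = i \sqrt{371930} \approx 609.86 i$)
$\frac{302244 + G}{496521 - \frac{271765}{188323}} = \frac{302244 + i \sqrt{371930}}{496521 - \frac{271765}{188323}} = \frac{302244 + i \sqrt{371930}}{\frac{93506052518}{188323}} = \left(302244 + i \sqrt{371930}\right) \frac{188323}{93506052518} = \frac{28459748406}{46753026259} + \frac{188323 i \sqrt{371930}}{93506052518}$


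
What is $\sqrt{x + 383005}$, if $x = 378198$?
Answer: $\sqrt{761203} \approx 872.47$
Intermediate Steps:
$\sqrt{x + 383005} = \sqrt{378198 + 383005} = \sqrt{761203}$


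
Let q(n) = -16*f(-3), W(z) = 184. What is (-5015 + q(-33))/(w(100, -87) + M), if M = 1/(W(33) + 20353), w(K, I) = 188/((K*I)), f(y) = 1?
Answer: 224724582225/963064 ≈ 2.3334e+5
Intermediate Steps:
w(K, I) = 188/(I*K) (w(K, I) = 188/((I*K)) = 188*(1/(I*K)) = 188/(I*K))
M = 1/20537 (M = 1/(184 + 20353) = 1/20537 ≈ 4.8693e-5)
q(n) = -16 (q(n) = -16*1 = -16)
(-5015 + q(-33))/(w(100, -87) + M) = (-5015 - 16)/(188/(-87*100) + 1/20537) = -5031/(188*(-1/87)*(1/100) + 1/20537) = -5031/(-47/2175 + 1/20537) = -5031/(-963064/44667975) = -5031*(-44667975/963064) = 224724582225/963064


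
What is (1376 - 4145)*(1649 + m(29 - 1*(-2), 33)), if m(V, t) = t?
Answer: -4657458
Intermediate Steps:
(1376 - 4145)*(1649 + m(29 - 1*(-2), 33)) = (1376 - 4145)*(1649 + 33) = -2769*1682 = -4657458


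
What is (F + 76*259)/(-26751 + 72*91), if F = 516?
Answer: -20200/20199 ≈ -1.0000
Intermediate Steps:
(F + 76*259)/(-26751 + 72*91) = (516 + 76*259)/(-26751 + 72*91) = (516 + 19684)/(-26751 + 6552) = 20200/(-20199) = 20200*(-1/20199) = -20200/20199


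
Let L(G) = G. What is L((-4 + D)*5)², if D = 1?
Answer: 225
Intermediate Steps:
L((-4 + D)*5)² = ((-4 + 1)*5)² = (-3*5)² = (-15)² = 225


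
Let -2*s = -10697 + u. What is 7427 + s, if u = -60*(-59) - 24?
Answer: 22035/2 ≈ 11018.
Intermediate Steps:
u = 3516 (u = 3540 - 24 = 3516)
s = 7181/2 (s = -(-10697 + 3516)/2 = -½*(-7181) = 7181/2 ≈ 3590.5)
7427 + s = 7427 + 7181/2 = 22035/2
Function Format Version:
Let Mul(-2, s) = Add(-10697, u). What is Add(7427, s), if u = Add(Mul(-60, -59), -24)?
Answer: Rational(22035, 2) ≈ 11018.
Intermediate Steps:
u = 3516 (u = Add(3540, -24) = 3516)
s = Rational(7181, 2) (s = Mul(Rational(-1, 2), Add(-10697, 3516)) = Mul(Rational(-1, 2), -7181) = Rational(7181, 2) ≈ 3590.5)
Add(7427, s) = Add(7427, Rational(7181, 2)) = Rational(22035, 2)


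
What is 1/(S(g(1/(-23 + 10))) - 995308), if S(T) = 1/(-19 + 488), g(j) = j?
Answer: -469/466799451 ≈ -1.0047e-6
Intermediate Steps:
S(T) = 1/469
1/(S(g(1/(-23 + 10))) - 995308) = 1/(1/469 - 995308) = 1/(-466799451/469) = -469/466799451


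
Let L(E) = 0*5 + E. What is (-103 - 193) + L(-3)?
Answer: -299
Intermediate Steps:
L(E) = E (L(E) = 0 + E = E)
(-103 - 193) + L(-3) = (-103 - 193) - 3 = -296 - 3 = -299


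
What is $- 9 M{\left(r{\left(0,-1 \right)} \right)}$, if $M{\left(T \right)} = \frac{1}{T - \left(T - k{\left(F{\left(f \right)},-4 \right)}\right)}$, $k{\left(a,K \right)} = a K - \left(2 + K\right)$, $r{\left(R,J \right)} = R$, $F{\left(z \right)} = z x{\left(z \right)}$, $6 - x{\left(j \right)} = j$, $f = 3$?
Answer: $\frac{9}{34} \approx 0.26471$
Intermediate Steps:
$x{\left(j \right)} = 6 - j$
$F{\left(z \right)} = z \left(6 - z\right)$
$k{\left(a,K \right)} = -2 - K + K a$ ($k{\left(a,K \right)} = K a - \left(2 + K\right) = -2 - K + K a$)
$M{\left(T \right)} = - \frac{1}{34}$ ($M{\left(T \right)} = \frac{1}{T - \left(-2 + T + 4 \cdot 3 \left(6 - 3\right)\right)} = \frac{1}{T - \left(-2 + T + 4 \cdot 3 \cdot 3\right)} = \frac{1}{T - \left(34 + T\right)} = \frac{1}{-34} = - \frac{1}{34}$)
$- 9 M{\left(r{\left(0,-1 \right)} \right)} = \left(-9\right) \left(- \frac{1}{34}\right) = \frac{9}{34}$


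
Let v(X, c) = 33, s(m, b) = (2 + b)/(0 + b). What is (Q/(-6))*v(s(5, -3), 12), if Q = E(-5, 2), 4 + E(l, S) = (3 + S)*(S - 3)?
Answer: 99/2 ≈ 49.500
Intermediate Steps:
E(l, S) = -4 + (-3 + S)*(3 + S) (E(l, S) = -4 + (3 + S)*(S - 3) = -4 + (3 + S)*(-3 + S) = -4 + (-3 + S)*(3 + S))
s(m, b) = (2 + b)/b
Q = -9 (Q = -13 + 2**2 = -13 + 4 = -9)
(Q/(-6))*v(s(5, -3), 12) = -9/(-6)*33 = -9*(-1/6)*33 = (3/2)*33 = 99/2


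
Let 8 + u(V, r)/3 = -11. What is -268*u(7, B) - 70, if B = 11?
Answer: 15206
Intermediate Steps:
u(V, r) = -57 (u(V, r) = -24 + 3*(-11) = -24 - 33 = -57)
-268*u(7, B) - 70 = -268*(-57) - 70 = 15276 - 70 = 15206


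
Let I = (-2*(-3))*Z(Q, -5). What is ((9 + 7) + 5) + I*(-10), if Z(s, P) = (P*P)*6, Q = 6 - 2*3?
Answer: -8979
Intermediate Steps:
Q = 0 (Q = 6 - 6 = 0)
Z(s, P) = 6*P² (Z(s, P) = P²*6 = 6*P²)
I = 900 (I = (-2*(-3))*(6*(-5)²) = 6*(6*25) = 6*150 = 900)
((9 + 7) + 5) + I*(-10) = ((9 + 7) + 5) + 900*(-10) = (16 + 5) - 9000 = 21 - 9000 = -8979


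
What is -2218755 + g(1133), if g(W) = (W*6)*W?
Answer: 5483379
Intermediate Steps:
g(W) = 6*W² (g(W) = (6*W)*W = 6*W²)
-2218755 + g(1133) = -2218755 + 6*1133² = -2218755 + 6*1283689 = -2218755 + 7702134 = 5483379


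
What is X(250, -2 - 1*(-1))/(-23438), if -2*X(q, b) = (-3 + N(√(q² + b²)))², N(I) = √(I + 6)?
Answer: (3 - √(6 + √62501))²/46876 ≈ 0.0036053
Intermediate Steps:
N(I) = √(6 + I)
X(q, b) = -(-3 + √(6 + √(b² + q²)))²/2 (X(q, b) = -(-3 + √(6 + √(q² + b²)))²/2 = -(-3 + √(6 + √(b² + q²)))²/2)
X(250, -2 - 1*(-1))/(-23438) = -(-3 + √(6 + √((-2 - 1*(-1))² + 250²)))²/2/(-23438) = -(-3 + √(6 + √((-2 + 1)² + 62500)))²/2*(-1/23438) = -(-3 + √(6 + √((-1)² + 62500)))²/2*(-1/23438) = -(-3 + √(6 + √(1 + 62500)))²/2*(-1/23438) = -(-3 + √(6 + √62501))²/2*(-1/23438) = (-3 + √(6 + √62501))²/46876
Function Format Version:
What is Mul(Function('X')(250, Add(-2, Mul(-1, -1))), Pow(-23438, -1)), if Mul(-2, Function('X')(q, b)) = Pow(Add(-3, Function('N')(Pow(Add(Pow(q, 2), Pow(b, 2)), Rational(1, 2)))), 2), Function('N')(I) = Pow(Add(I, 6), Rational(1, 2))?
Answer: Mul(Rational(1, 46876), Pow(Add(3, Mul(-1, Pow(Add(6, Pow(62501, Rational(1, 2))), Rational(1, 2)))), 2)) ≈ 0.0036053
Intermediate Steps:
Function('N')(I) = Pow(Add(6, I), Rational(1, 2))
Function('X')(q, b) = Mul(Rational(-1, 2), Pow(Add(-3, Pow(Add(6, Pow(Add(Pow(b, 2), Pow(q, 2)), Rational(1, 2))), Rational(1, 2))), 2)) (Function('X')(q, b) = Mul(Rational(-1, 2), Pow(Add(-3, Pow(Add(6, Pow(Add(Pow(q, 2), Pow(b, 2)), Rational(1, 2))), Rational(1, 2))), 2)) = Mul(Rational(-1, 2), Pow(Add(-3, Pow(Add(6, Pow(Add(Pow(b, 2), Pow(q, 2)), Rational(1, 2))), Rational(1, 2))), 2)))
Mul(Function('X')(250, Add(-2, Mul(-1, -1))), Pow(-23438, -1)) = Mul(Mul(Rational(-1, 2), Pow(Add(-3, Pow(Add(6, Pow(Add(Pow(Add(-2, Mul(-1, -1)), 2), Pow(250, 2)), Rational(1, 2))), Rational(1, 2))), 2)), Pow(-23438, -1)) = Mul(Mul(Rational(-1, 2), Pow(Add(-3, Pow(Add(6, Pow(Add(Pow(Add(-2, 1), 2), 62500), Rational(1, 2))), Rational(1, 2))), 2)), Rational(-1, 23438)) = Mul(Mul(Rational(-1, 2), Pow(Add(-3, Pow(Add(6, Pow(Add(Pow(-1, 2), 62500), Rational(1, 2))), Rational(1, 2))), 2)), Rational(-1, 23438)) = Mul(Mul(Rational(-1, 2), Pow(Add(-3, Pow(Add(6, Pow(Add(1, 62500), Rational(1, 2))), Rational(1, 2))), 2)), Rational(-1, 23438)) = Mul(Mul(Rational(-1, 2), Pow(Add(-3, Pow(Add(6, Pow(62501, Rational(1, 2))), Rational(1, 2))), 2)), Rational(-1, 23438)) = Mul(Rational(1, 46876), Pow(Add(-3, Pow(Add(6, Pow(62501, Rational(1, 2))), Rational(1, 2))), 2))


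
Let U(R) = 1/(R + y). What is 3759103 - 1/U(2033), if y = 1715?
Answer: 3755355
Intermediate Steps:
U(R) = 1/(1715 + R) (U(R) = 1/(R + 1715) = 1/(1715 + R))
3759103 - 1/U(2033) = 3759103 - 1/(1/(1715 + 2033)) = 3759103 - 1/(1/3748) = 3759103 - 1/1/3748 = 3759103 - 1*3748 = 3759103 - 3748 = 3755355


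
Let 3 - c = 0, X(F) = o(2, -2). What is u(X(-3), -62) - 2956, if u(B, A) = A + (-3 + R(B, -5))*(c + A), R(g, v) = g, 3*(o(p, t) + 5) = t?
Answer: -7520/3 ≈ -2506.7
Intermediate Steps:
o(p, t) = -5 + t/3
X(F) = -17/3 (X(F) = -5 + (⅓)*(-2) = -5 - ⅔ = -17/3)
c = 3 (c = 3 - 1*0 = 3 + 0 = 3)
u(B, A) = A + (-3 + B)*(3 + A)
u(X(-3), -62) - 2956 = (-9 - 2*(-62) + 3*(-17/3) - 62*(-17/3)) - 2956 = (-9 + 124 - 17 + 1054/3) - 2956 = 1348/3 - 2956 = -7520/3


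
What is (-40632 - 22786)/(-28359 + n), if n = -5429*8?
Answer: 63418/71791 ≈ 0.88337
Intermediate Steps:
n = -43432
(-40632 - 22786)/(-28359 + n) = (-40632 - 22786)/(-28359 - 43432) = -63418/(-71791) = -63418*(-1/71791) = 63418/71791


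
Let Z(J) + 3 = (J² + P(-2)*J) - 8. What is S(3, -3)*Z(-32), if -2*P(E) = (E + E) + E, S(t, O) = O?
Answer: -2751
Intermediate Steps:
P(E) = -3*E/2 (P(E) = -((E + E) + E)/2 = -(2*E + E)/2 = -3*E/2)
Z(J) = -11 + J² + 3*J (Z(J) = -3 + ((J² + (-3/2*(-2))*J) - 8) = -3 + ((J² + 3*J) - 8) = -3 + (-8 + J² + 3*J) = -11 + J² + 3*J)
S(3, -3)*Z(-32) = -3*(-11 + (-32)² + 3*(-32)) = -3*(-11 + 1024 - 96) = -3*917 = -2751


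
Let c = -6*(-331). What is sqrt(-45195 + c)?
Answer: 3*I*sqrt(4801) ≈ 207.87*I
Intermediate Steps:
c = 1986
sqrt(-45195 + c) = sqrt(-45195 + 1986) = sqrt(-43209) = 3*I*sqrt(4801)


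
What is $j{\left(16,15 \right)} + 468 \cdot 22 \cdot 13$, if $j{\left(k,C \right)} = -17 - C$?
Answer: $133816$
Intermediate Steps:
$j{\left(16,15 \right)} + 468 \cdot 22 \cdot 13 = \left(-17 - 15\right) + 468 \cdot 22 \cdot 13 = \left(-17 - 15\right) + 468 \cdot 286 = -32 + 133848 = 133816$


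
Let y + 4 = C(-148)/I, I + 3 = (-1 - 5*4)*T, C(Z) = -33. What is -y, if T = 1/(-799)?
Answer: -511/72 ≈ -7.0972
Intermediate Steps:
T = -1/799 ≈ -0.0012516
I = -2376/799 (I = -3 + (-1 - 5*4)*(-1/799) = -3 + (-1 - 20)*(-1/799) = -3 - 21*(-1/799) = -3 + 21/799 = -2376/799 ≈ -2.9737)
y = 511/72 (y = -4 - 33/(-2376/799) = -4 - 33*(-799/2376) = -4 + 799/72 = 511/72 ≈ 7.0972)
-y = -1*511/72 = -511/72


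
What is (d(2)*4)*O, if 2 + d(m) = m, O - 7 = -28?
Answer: 0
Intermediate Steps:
O = -21 (O = 7 - 28 = -21)
d(m) = -2 + m
(d(2)*4)*O = ((-2 + 2)*4)*(-21) = (0*4)*(-21) = 0*(-21) = 0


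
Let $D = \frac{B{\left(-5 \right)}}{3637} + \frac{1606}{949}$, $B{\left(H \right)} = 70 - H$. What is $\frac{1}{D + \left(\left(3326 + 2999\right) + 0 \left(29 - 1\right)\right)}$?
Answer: $\frac{47281}{299133314} \approx 0.00015806$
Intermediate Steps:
$D = \frac{80989}{47281}$ ($D = \frac{70 - -5}{3637} + \frac{1606}{949} = \left(70 + 5\right) \frac{1}{3637} + 1606 \cdot \frac{1}{949} = 75 \cdot \frac{1}{3637} + \frac{22}{13} = \frac{75}{3637} + \frac{22}{13} = \frac{80989}{47281} \approx 1.7129$)
$\frac{1}{D + \left(\left(3326 + 2999\right) + 0 \left(29 - 1\right)\right)} = \frac{1}{\frac{80989}{47281} + \left(\left(3326 + 2999\right) + 0 \left(29 - 1\right)\right)} = \frac{1}{\frac{80989}{47281} + \left(6325 + 0 \cdot 28\right)} = \frac{1}{\frac{80989}{47281} + \left(6325 + 0\right)} = \frac{1}{\frac{80989}{47281} + 6325} = \frac{1}{\frac{299133314}{47281}} = \frac{47281}{299133314}$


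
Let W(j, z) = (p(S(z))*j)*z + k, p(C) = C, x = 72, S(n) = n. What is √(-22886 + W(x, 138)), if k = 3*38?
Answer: 2*√337099 ≈ 1161.2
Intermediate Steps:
k = 114
W(j, z) = 114 + j*z² (W(j, z) = (z*j)*z + 114 = (j*z)*z + 114 = j*z² + 114 = 114 + j*z²)
√(-22886 + W(x, 138)) = √(-22886 + (114 + 72*138²)) = √(-22886 + (114 + 72*19044)) = √(-22886 + (114 + 1371168)) = √(-22886 + 1371282) = √1348396 = 2*√337099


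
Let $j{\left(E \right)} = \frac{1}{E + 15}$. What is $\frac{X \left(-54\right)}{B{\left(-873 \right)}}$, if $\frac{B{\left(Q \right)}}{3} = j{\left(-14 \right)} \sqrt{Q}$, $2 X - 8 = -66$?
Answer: $- \frac{174 i \sqrt{97}}{97} \approx - 17.667 i$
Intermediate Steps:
$X = -29$ ($X = 4 + \frac{1}{2} \left(-66\right) = 4 - 33 = -29$)
$j{\left(E \right)} = \frac{1}{15 + E}$
$B{\left(Q \right)} = 3 \sqrt{Q}$ ($B{\left(Q \right)} = 3 \frac{\sqrt{Q}}{15 - 14} = 3 \frac{\sqrt{Q}}{1} = 3 \cdot 1 \sqrt{Q} = 3 \sqrt{Q}$)
$\frac{X \left(-54\right)}{B{\left(-873 \right)}} = \frac{\left(-29\right) \left(-54\right)}{3 \sqrt{-873}} = \frac{1566}{3 \cdot 3 i \sqrt{97}} = \frac{1566}{9 i \sqrt{97}} = 1566 \left(- \frac{i \sqrt{97}}{873}\right) = - \frac{174 i \sqrt{97}}{97}$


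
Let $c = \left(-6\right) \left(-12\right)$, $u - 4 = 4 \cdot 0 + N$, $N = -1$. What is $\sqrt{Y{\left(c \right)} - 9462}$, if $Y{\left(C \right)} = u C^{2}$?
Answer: $\sqrt{6090} \approx 78.038$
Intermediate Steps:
$u = 3$ ($u = 4 + \left(4 \cdot 0 - 1\right) = 4 + \left(0 - 1\right) = 4 - 1 = 3$)
$c = 72$
$Y{\left(C \right)} = 3 C^{2}$
$\sqrt{Y{\left(c \right)} - 9462} = \sqrt{3 \cdot 72^{2} - 9462} = \sqrt{3 \cdot 5184 - 9462} = \sqrt{15552 - 9462} = \sqrt{6090}$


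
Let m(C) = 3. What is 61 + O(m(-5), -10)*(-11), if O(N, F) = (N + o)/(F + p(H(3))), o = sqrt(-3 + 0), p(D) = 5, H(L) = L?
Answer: 338/5 + 11*I*sqrt(3)/5 ≈ 67.6 + 3.8105*I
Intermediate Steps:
o = I*sqrt(3) (o = sqrt(-3) = I*sqrt(3) ≈ 1.732*I)
O(N, F) = (N + I*sqrt(3))/(5 + F) (O(N, F) = (N + I*sqrt(3))/(F + 5) = (N + I*sqrt(3))/(5 + F))
61 + O(m(-5), -10)*(-11) = 61 + ((3 + I*sqrt(3))/(5 - 10))*(-11) = 61 + ((3 + I*sqrt(3))/(-5))*(-11) = 61 - (3 + I*sqrt(3))/5*(-11) = 61 + (-3/5 - I*sqrt(3)/5)*(-11) = 61 + (33/5 + 11*I*sqrt(3)/5) = 338/5 + 11*I*sqrt(3)/5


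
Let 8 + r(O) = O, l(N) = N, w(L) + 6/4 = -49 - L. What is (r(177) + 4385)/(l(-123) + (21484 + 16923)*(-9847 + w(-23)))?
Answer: -3036/252833363 ≈ -1.2008e-5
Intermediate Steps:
w(L) = -101/2 - L (w(L) = -3/2 + (-49 - L) = -101/2 - L)
r(O) = -8 + O
(r(177) + 4385)/(l(-123) + (21484 + 16923)*(-9847 + w(-23))) = ((-8 + 177) + 4385)/(-123 + (21484 + 16923)*(-9847 + (-101/2 - 1*(-23)))) = (169 + 4385)/(-123 + 38407*(-9847 + (-101/2 + 23))) = 4554/(-123 + 38407*(-9847 - 55/2)) = 4554/(-123 + 38407*(-19749/2)) = 4554/(-123 - 758499843/2) = 4554/(-758500089/2) = 4554*(-2/758500089) = -3036/252833363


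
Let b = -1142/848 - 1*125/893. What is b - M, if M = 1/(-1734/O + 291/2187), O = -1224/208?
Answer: -6381523345/4282706552 ≈ -1.4901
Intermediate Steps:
O = -153/26 (O = -1224*1/208 = -153/26 ≈ -5.8846)
b = -562903/378632 (b = -1142*1/848 - 125*1/893 = -571/424 - 125/893 = -562903/378632 ≈ -1.4867)
M = 729/214909 (M = 1/(-1734/(-153/26) + 291/2187) = 1/(-1734*(-26/153) + 291*(1/2187)) = 1/(884/3 + 97/729) = 1/(214909/729) = 729/214909 ≈ 0.0033921)
b - M = -562903/378632 - 1*729/214909 = -562903/378632 - 729/214909 = -6381523345/4282706552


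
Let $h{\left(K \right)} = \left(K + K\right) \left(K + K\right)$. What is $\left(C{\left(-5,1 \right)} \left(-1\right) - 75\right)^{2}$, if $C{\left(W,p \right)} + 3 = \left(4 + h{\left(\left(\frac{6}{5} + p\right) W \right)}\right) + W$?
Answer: $308025$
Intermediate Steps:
$h{\left(K \right)} = 4 K^{2}$ ($h{\left(K \right)} = 2 K 2 K = 4 K^{2}$)
$C{\left(W,p \right)} = 1 + W + 4 W^{2} \left(\frac{6}{5} + p\right)^{2}$ ($C{\left(W,p \right)} = -3 + \left(\left(4 + 4 \left(\left(\frac{6}{5} + p\right) W\right)^{2}\right) + W\right) = -3 + \left(\left(4 + 4 \left(W \left(\frac{6}{5} + p\right)\right)^{2}\right) + W\right) = -3 + \left(\left(4 + 4 W^{2} \left(\frac{6}{5} + p\right)^{2}\right) + W\right) = -3 + \left(4 + W + 4 W^{2} \left(\frac{6}{5} + p\right)^{2}\right) = 1 + W + 4 W^{2} \left(\frac{6}{5} + p\right)^{2}$)
$\left(C{\left(-5,1 \right)} \left(-1\right) - 75\right)^{2} = \left(\left(1 - 5 + \frac{4 \left(-5\right)^{2} \left(6 + 5 \cdot 1\right)^{2}}{25}\right) \left(-1\right) - 75\right)^{2} = \left(\left(1 - 5 + \frac{4}{25} \cdot 25 \left(6 + 5\right)^{2}\right) \left(-1\right) - 75\right)^{2} = \left(\left(1 - 5 + \frac{4}{25} \cdot 25 \cdot 11^{2}\right) \left(-1\right) - 75\right)^{2} = \left(\left(1 - 5 + \frac{4}{25} \cdot 25 \cdot 121\right) \left(-1\right) - 75\right)^{2} = \left(\left(1 - 5 + 484\right) \left(-1\right) - 75\right)^{2} = \left(480 \left(-1\right) - 75\right)^{2} = \left(-480 - 75\right)^{2} = \left(-555\right)^{2} = 308025$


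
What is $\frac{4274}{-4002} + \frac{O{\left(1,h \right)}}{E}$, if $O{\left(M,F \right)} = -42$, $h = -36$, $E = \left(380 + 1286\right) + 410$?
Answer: $- \frac{753409}{692346} \approx -1.0882$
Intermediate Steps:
$E = 2076$ ($E = 1666 + 410 = 2076$)
$\frac{4274}{-4002} + \frac{O{\left(1,h \right)}}{E} = \frac{4274}{-4002} - \frac{42}{2076} = 4274 \left(- \frac{1}{4002}\right) - \frac{7}{346} = - \frac{2137}{2001} - \frac{7}{346} = - \frac{753409}{692346}$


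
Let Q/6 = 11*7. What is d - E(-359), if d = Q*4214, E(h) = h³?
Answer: 48215147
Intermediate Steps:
Q = 462 (Q = 6*(11*7) = 6*77 = 462)
d = 1946868 (d = 462*4214 = 1946868)
d - E(-359) = 1946868 - 1*(-359)³ = 1946868 - 1*(-46268279) = 1946868 + 46268279 = 48215147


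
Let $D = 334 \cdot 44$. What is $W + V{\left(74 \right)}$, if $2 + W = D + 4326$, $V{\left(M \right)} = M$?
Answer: $19094$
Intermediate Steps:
$D = 14696$
$W = 19020$ ($W = -2 + \left(14696 + 4326\right) = -2 + 19022 = 19020$)
$W + V{\left(74 \right)} = 19020 + 74 = 19094$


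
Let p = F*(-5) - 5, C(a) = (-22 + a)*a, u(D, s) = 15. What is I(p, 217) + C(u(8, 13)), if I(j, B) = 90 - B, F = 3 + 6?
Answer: -232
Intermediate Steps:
F = 9
C(a) = a*(-22 + a)
p = -50 (p = 9*(-5) - 5 = -45 - 5 = -50)
I(p, 217) + C(u(8, 13)) = (90 - 1*217) + 15*(-22 + 15) = (90 - 217) + 15*(-7) = -127 - 105 = -232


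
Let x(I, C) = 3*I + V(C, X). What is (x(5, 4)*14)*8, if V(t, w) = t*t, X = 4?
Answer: 3472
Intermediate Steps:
V(t, w) = t²
x(I, C) = C² + 3*I (x(I, C) = 3*I + C² = C² + 3*I)
(x(5, 4)*14)*8 = ((4² + 3*5)*14)*8 = ((16 + 15)*14)*8 = (31*14)*8 = 434*8 = 3472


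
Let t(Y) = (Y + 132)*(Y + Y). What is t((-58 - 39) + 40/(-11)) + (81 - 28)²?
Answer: -423941/121 ≈ -3503.6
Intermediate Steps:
t(Y) = 2*Y*(132 + Y) (t(Y) = (132 + Y)*(2*Y) = 2*Y*(132 + Y))
t((-58 - 39) + 40/(-11)) + (81 - 28)² = 2*((-58 - 39) + 40/(-11))*(132 + ((-58 - 39) + 40/(-11))) + (81 - 28)² = 2*(-97 + 40*(-1/11))*(132 + (-97 + 40*(-1/11))) + 53² = 2*(-97 - 40/11)*(132 + (-97 - 40/11)) + 2809 = 2*(-1107/11)*(132 - 1107/11) + 2809 = 2*(-1107/11)*(345/11) + 2809 = -763830/121 + 2809 = -423941/121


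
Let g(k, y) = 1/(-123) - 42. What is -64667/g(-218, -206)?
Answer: 7954041/5167 ≈ 1539.4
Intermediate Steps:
g(k, y) = -5167/123 (g(k, y) = -1/123 - 42 = -5167/123)
-64667/g(-218, -206) = -64667/(-5167/123) = -64667*(-123/5167) = 7954041/5167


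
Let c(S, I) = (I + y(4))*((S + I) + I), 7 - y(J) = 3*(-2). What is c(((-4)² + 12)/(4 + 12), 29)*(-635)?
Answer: -3187065/2 ≈ -1.5935e+6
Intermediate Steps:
y(J) = 13 (y(J) = 7 - 3*(-2) = 7 - 1*(-6) = 7 + 6 = 13)
c(S, I) = (13 + I)*(S + 2*I) (c(S, I) = (I + 13)*((S + I) + I) = (13 + I)*((I + S) + I) = (13 + I)*(S + 2*I))
c(((-4)² + 12)/(4 + 12), 29)*(-635) = (2*29² + 13*(((-4)² + 12)/(4 + 12)) + 26*29 + 29*(((-4)² + 12)/(4 + 12)))*(-635) = (2*841 + 13*((16 + 12)/16) + 754 + 29*((16 + 12)/16))*(-635) = (1682 + 13*(28*(1/16)) + 754 + 29*(28*(1/16)))*(-635) = (1682 + 13*(7/4) + 754 + 29*(7/4))*(-635) = (1682 + 91/4 + 754 + 203/4)*(-635) = (5019/2)*(-635) = -3187065/2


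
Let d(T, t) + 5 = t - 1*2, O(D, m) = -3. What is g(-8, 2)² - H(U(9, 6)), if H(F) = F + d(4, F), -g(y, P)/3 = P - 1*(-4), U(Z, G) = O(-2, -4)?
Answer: 337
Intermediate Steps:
U(Z, G) = -3
g(y, P) = -12 - 3*P (g(y, P) = -3*(P - 1*(-4)) = -3*(P + 4) = -3*(4 + P) = -12 - 3*P)
d(T, t) = -7 + t (d(T, t) = -5 + (t - 1*2) = -5 + (t - 2) = -5 + (-2 + t) = -7 + t)
H(F) = -7 + 2*F (H(F) = F + (-7 + F) = -7 + 2*F)
g(-8, 2)² - H(U(9, 6)) = (-12 - 3*2)² - (-7 + 2*(-3)) = (-12 - 6)² - (-7 - 6) = (-18)² - 1*(-13) = 324 + 13 = 337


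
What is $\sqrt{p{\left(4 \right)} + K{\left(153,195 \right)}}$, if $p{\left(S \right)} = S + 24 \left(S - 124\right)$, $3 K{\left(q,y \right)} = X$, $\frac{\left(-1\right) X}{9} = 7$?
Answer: $i \sqrt{2897} \approx 53.824 i$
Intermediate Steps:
$X = -63$ ($X = \left(-9\right) 7 = -63$)
$K{\left(q,y \right)} = -21$ ($K{\left(q,y \right)} = \frac{1}{3} \left(-63\right) = -21$)
$p{\left(S \right)} = -2976 + 25 S$ ($p{\left(S \right)} = S + 24 \left(-124 + S\right) = S + \left(-2976 + 24 S\right) = -2976 + 25 S$)
$\sqrt{p{\left(4 \right)} + K{\left(153,195 \right)}} = \sqrt{\left(-2976 + 25 \cdot 4\right) - 21} = \sqrt{\left(-2976 + 100\right) - 21} = \sqrt{-2876 - 21} = \sqrt{-2897} = i \sqrt{2897}$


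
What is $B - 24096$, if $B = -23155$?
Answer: $-47251$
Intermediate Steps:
$B - 24096 = -23155 - 24096 = -47251$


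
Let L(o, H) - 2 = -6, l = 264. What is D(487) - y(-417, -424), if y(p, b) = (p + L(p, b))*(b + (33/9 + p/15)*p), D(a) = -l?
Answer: 20290038/5 ≈ 4.0580e+6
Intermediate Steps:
L(o, H) = -4 (L(o, H) = 2 - 6 = -4)
D(a) = -264 (D(a) = -1*264 = -264)
y(p, b) = (-4 + p)*(b + p*(11/3 + p/15)) (y(p, b) = (p - 4)*(b + (33/9 + p/15)*p) = (-4 + p)*(b + (33*(1/9) + p*(1/15))*p) = (-4 + p)*(b + (11/3 + p/15)*p) = (-4 + p)*(b + p*(11/3 + p/15)))
D(487) - y(-417, -424) = -264 - (-4*(-424) - 44/3*(-417) + (1/15)*(-417)**3 + (17/5)*(-417)**2 - 424*(-417)) = -264 - (1696 + 6116 + (1/15)*(-72511713) + (17/5)*173889 + 176808) = -264 - (1696 + 6116 - 24170571/5 + 2956113/5 + 176808) = -264 - 1*(-20291358/5) = -264 + 20291358/5 = 20290038/5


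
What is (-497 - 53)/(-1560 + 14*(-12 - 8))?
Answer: 55/184 ≈ 0.29891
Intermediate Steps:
(-497 - 53)/(-1560 + 14*(-12 - 8)) = -550/(-1560 + 14*(-20)) = -550/(-1560 - 280) = -550/(-1840) = -1/1840*(-550) = 55/184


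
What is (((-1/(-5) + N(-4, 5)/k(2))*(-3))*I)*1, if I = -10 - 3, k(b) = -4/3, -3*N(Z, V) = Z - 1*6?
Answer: -897/10 ≈ -89.700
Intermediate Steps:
N(Z, V) = 2 - Z/3 (N(Z, V) = -(Z - 1*6)/3 = -(Z - 6)/3 = -(-6 + Z)/3 = 2 - Z/3)
k(b) = -4/3 (k(b) = -4*⅓ = -4/3)
I = -13
(((-1/(-5) + N(-4, 5)/k(2))*(-3))*I)*1 = (((-1/(-5) + (2 - ⅓*(-4))/(-4/3))*(-3))*(-13))*1 = (((-1*(-⅕) + (2 + 4/3)*(-¾))*(-3))*(-13))*1 = (((⅕ + (10/3)*(-¾))*(-3))*(-13))*1 = (((⅕ - 5/2)*(-3))*(-13))*1 = (-23/10*(-3)*(-13))*1 = ((69/10)*(-13))*1 = -897/10*1 = -897/10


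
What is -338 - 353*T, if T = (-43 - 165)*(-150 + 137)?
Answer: -954850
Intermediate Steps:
T = 2704 (T = -208*(-13) = 2704)
-338 - 353*T = -338 - 353*2704 = -338 - 954512 = -954850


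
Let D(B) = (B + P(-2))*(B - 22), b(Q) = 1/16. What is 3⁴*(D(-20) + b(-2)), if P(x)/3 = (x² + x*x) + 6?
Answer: -1197423/16 ≈ -74839.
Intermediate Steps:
P(x) = 18 + 6*x² (P(x) = 3*((x² + x*x) + 6) = 3*((x² + x²) + 6) = 3*(2*x² + 6) = 3*(6 + 2*x²) = 18 + 6*x²)
b(Q) = 1/16
D(B) = (-22 + B)*(42 + B) (D(B) = (B + (18 + 6*(-2)²))*(B - 22) = (B + (18 + 6*4))*(-22 + B) = (B + (18 + 24))*(-22 + B) = (B + 42)*(-22 + B) = (42 + B)*(-22 + B) = (-22 + B)*(42 + B))
3⁴*(D(-20) + b(-2)) = 3⁴*((-924 + (-20)² + 20*(-20)) + 1/16) = 81*((-924 + 400 - 400) + 1/16) = 81*(-924 + 1/16) = 81*(-14783/16) = -1197423/16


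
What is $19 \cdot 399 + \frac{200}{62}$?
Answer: $\frac{235111}{31} \approx 7584.2$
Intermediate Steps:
$19 \cdot 399 + \frac{200}{62} = 7581 + 200 \cdot \frac{1}{62} = 7581 + \frac{100}{31} = \frac{235111}{31}$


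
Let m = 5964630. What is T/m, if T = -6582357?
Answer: -2194119/1988210 ≈ -1.1036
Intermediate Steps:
T/m = -6582357/5964630 = -6582357*1/5964630 = -2194119/1988210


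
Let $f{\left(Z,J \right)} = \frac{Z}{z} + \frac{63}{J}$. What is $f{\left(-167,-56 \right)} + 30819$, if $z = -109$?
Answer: $\frac{26874523}{872} \approx 30819.0$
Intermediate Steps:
$f{\left(Z,J \right)} = \frac{63}{J} - \frac{Z}{109}$ ($f{\left(Z,J \right)} = \frac{Z}{-109} + \frac{63}{J} = Z \left(- \frac{1}{109}\right) + \frac{63}{J} = - \frac{Z}{109} + \frac{63}{J} = \frac{63}{J} - \frac{Z}{109}$)
$f{\left(-167,-56 \right)} + 30819 = \left(\frac{63}{-56} - - \frac{167}{109}\right) + 30819 = \left(63 \left(- \frac{1}{56}\right) + \frac{167}{109}\right) + 30819 = \left(- \frac{9}{8} + \frac{167}{109}\right) + 30819 = \frac{355}{872} + 30819 = \frac{26874523}{872}$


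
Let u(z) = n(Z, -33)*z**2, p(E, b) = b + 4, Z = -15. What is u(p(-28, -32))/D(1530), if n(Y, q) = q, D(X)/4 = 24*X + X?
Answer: -1078/6375 ≈ -0.16910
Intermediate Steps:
D(X) = 100*X (D(X) = 4*(24*X + X) = 4*(25*X) = 100*X)
p(E, b) = 4 + b
u(z) = -33*z**2
u(p(-28, -32))/D(1530) = (-33*(4 - 32)**2)/((100*1530)) = -33*(-28)**2/153000 = -33*784*(1/153000) = -25872*1/153000 = -1078/6375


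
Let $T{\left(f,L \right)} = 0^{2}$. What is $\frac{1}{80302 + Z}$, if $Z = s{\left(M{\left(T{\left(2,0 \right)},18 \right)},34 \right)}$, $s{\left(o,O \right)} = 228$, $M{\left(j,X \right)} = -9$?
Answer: $\frac{1}{80530} \approx 1.2418 \cdot 10^{-5}$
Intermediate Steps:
$T{\left(f,L \right)} = 0$
$Z = 228$
$\frac{1}{80302 + Z} = \frac{1}{80302 + 228} = \frac{1}{80530}$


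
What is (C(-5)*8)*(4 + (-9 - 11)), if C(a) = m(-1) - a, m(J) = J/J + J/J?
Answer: -896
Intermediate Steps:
m(J) = 2 (m(J) = 1 + 1 = 2)
C(a) = 2 - a
(C(-5)*8)*(4 + (-9 - 11)) = ((2 - 1*(-5))*8)*(4 + (-9 - 11)) = ((2 + 5)*8)*(4 - 20) = (7*8)*(-16) = 56*(-16) = -896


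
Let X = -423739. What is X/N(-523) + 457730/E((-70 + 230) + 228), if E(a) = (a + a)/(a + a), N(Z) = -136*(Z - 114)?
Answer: 39653641621/86632 ≈ 4.5773e+5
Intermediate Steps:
N(Z) = 15504 - 136*Z (N(Z) = -136*(-114 + Z) = 15504 - 136*Z)
E(a) = 1 (E(a) = (2*a)/((2*a)) = (2*a)*(1/(2*a)) = 1)
X/N(-523) + 457730/E((-70 + 230) + 228) = -423739/(15504 - 136*(-523)) + 457730/1 = -423739/(15504 + 71128) + 457730*1 = -423739/86632 + 457730 = 39653641621/86632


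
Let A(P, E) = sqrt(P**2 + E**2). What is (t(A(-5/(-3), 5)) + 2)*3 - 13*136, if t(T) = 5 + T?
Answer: -1747 + 5*sqrt(10) ≈ -1731.2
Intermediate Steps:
A(P, E) = sqrt(E**2 + P**2)
(t(A(-5/(-3), 5)) + 2)*3 - 13*136 = ((5 + sqrt(5**2 + (-5/(-3))**2)) + 2)*3 - 13*136 = ((5 + sqrt(25 + (-5*(-1/3))**2)) + 2)*3 - 1768 = ((5 + sqrt(25 + (5/3)**2)) + 2)*3 - 1768 = ((5 + sqrt(25 + 25/9)) + 2)*3 - 1768 = ((5 + sqrt(250/9)) + 2)*3 - 1768 = ((5 + 5*sqrt(10)/3) + 2)*3 - 1768 = (7 + 5*sqrt(10)/3)*3 - 1768 = (21 + 5*sqrt(10)) - 1768 = -1747 + 5*sqrt(10)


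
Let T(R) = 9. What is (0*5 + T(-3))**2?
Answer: 81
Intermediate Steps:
(0*5 + T(-3))**2 = (0*5 + 9)**2 = (0 + 9)**2 = 9**2 = 81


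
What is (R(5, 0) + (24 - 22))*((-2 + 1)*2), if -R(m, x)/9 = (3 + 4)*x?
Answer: -4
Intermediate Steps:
R(m, x) = -63*x (R(m, x) = -9*(3 + 4)*x = -63*x)
(R(5, 0) + (24 - 22))*((-2 + 1)*2) = (-63*0 + (24 - 22))*((-2 + 1)*2) = (0 + 2)*(-1*2) = 2*(-2) = -4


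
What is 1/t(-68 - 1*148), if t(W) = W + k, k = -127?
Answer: -1/343 ≈ -0.0029155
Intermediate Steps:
t(W) = -127 + W (t(W) = W - 127 = -127 + W)
1/t(-68 - 1*148) = 1/(-127 + (-68 - 1*148)) = 1/(-127 + (-68 - 148)) = 1/(-127 - 216) = 1/(-343) = -1/343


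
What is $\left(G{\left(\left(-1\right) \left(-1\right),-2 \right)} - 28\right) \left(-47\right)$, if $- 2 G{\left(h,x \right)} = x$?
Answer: $1269$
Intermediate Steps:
$G{\left(h,x \right)} = - \frac{x}{2}$
$\left(G{\left(\left(-1\right) \left(-1\right),-2 \right)} - 28\right) \left(-47\right) = \left(\left(- \frac{1}{2}\right) \left(-2\right) - 28\right) \left(-47\right) = \left(1 - 28\right) \left(-47\right) = \left(-27\right) \left(-47\right) = 1269$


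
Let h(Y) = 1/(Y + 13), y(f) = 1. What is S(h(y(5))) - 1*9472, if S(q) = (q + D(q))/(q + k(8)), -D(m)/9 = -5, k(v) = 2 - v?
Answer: -786807/83 ≈ -9479.6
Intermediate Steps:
D(m) = 45 (D(m) = -9*(-5) = 45)
h(Y) = 1/(13 + Y)
S(q) = (45 + q)/(-6 + q) (S(q) = (q + 45)/(q + (2 - 1*8)) = (45 + q)/(q + (2 - 8)) = (45 + q)/(q - 6) = (45 + q)/(-6 + q))
S(h(y(5))) - 1*9472 = (45 + 1/(13 + 1))/(-6 + 1/(13 + 1)) - 1*9472 = (45 + 1/14)/(-6 + 1/14) - 9472 = (631/14)/(-83/14) - 9472 = -14/83*631/14 - 9472 = -631/83 - 9472 = -786807/83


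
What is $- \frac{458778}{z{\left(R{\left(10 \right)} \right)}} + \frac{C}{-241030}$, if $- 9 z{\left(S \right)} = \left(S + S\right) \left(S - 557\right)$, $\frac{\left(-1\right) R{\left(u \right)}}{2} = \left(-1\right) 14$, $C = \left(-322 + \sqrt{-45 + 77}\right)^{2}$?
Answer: $- \frac{249571458711}{1785068180} + \frac{1288 \sqrt{2}}{120515} \approx -139.8$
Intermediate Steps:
$C = \left(-322 + 4 \sqrt{2}\right)^{2}$ ($C = \left(-322 + \sqrt{32}\right)^{2} = \left(-322 + 4 \sqrt{2}\right)^{2} \approx 1.0007 \cdot 10^{5}$)
$R{\left(u \right)} = 28$ ($R{\left(u \right)} = - 2 \left(\left(-1\right) 14\right) = \left(-2\right) \left(-14\right) = 28$)
$z{\left(S \right)} = - \frac{2 S \left(-557 + S\right)}{9}$ ($z{\left(S \right)} = - \frac{\left(S + S\right) \left(S - 557\right)}{9} = - \frac{2 S \left(-557 + S\right)}{9}$)
$- \frac{458778}{z{\left(R{\left(10 \right)} \right)}} + \frac{C}{-241030} = - \frac{458778}{\frac{2}{9} \cdot 28 \left(557 - 28\right)} + \frac{103716 - 2576 \sqrt{2}}{-241030} = - \frac{458778}{\frac{2}{9} \cdot 28 \left(557 - 28\right)} + \left(103716 - 2576 \sqrt{2}\right) \left(- \frac{1}{241030}\right) = - \frac{458778}{\frac{2}{9} \cdot 28 \cdot 529} - \left(\frac{51858}{120515} - \frac{1288 \sqrt{2}}{120515}\right) = - \frac{458778}{\frac{29624}{9}} - \left(\frac{51858}{120515} - \frac{1288 \sqrt{2}}{120515}\right) = \left(-458778\right) \frac{9}{29624} - \left(\frac{51858}{120515} - \frac{1288 \sqrt{2}}{120515}\right) = - \frac{2064501}{14812} - \left(\frac{51858}{120515} - \frac{1288 \sqrt{2}}{120515}\right) = - \frac{249571458711}{1785068180} + \frac{1288 \sqrt{2}}{120515}$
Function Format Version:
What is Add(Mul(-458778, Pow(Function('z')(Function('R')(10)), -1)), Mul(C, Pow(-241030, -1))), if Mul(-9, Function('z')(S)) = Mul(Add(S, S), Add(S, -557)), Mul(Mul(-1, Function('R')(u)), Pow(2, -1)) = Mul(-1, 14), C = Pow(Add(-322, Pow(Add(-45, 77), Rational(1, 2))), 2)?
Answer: Add(Rational(-249571458711, 1785068180), Mul(Rational(1288, 120515), Pow(2, Rational(1, 2)))) ≈ -139.80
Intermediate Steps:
C = Pow(Add(-322, Mul(4, Pow(2, Rational(1, 2)))), 2) (C = Pow(Add(-322, Pow(32, Rational(1, 2))), 2) = Pow(Add(-322, Mul(4, Pow(2, Rational(1, 2)))), 2) ≈ 1.0007e+5)
Function('R')(u) = 28 (Function('R')(u) = Mul(-2, Mul(-1, 14)) = Mul(-2, -14) = 28)
Function('z')(S) = Mul(Rational(-2, 9), S, Add(-557, S)) (Function('z')(S) = Mul(Rational(-1, 9), Mul(Add(S, S), Add(S, -557))) = Mul(Rational(-1, 9), Mul(Mul(2, S), Add(-557, S))) = Mul(Rational(-1, 9), Mul(2, S, Add(-557, S))) = Mul(Rational(-2, 9), S, Add(-557, S)))
Add(Mul(-458778, Pow(Function('z')(Function('R')(10)), -1)), Mul(C, Pow(-241030, -1))) = Add(Mul(-458778, Pow(Mul(Rational(2, 9), 28, Add(557, Mul(-1, 28))), -1)), Mul(Add(103716, Mul(-2576, Pow(2, Rational(1, 2)))), Pow(-241030, -1))) = Add(Mul(-458778, Pow(Mul(Rational(2, 9), 28, Add(557, -28)), -1)), Mul(Add(103716, Mul(-2576, Pow(2, Rational(1, 2)))), Rational(-1, 241030))) = Add(Mul(-458778, Pow(Mul(Rational(2, 9), 28, 529), -1)), Add(Rational(-51858, 120515), Mul(Rational(1288, 120515), Pow(2, Rational(1, 2))))) = Add(Mul(-458778, Pow(Rational(29624, 9), -1)), Add(Rational(-51858, 120515), Mul(Rational(1288, 120515), Pow(2, Rational(1, 2))))) = Add(Mul(-458778, Rational(9, 29624)), Add(Rational(-51858, 120515), Mul(Rational(1288, 120515), Pow(2, Rational(1, 2))))) = Add(Rational(-2064501, 14812), Add(Rational(-51858, 120515), Mul(Rational(1288, 120515), Pow(2, Rational(1, 2))))) = Add(Rational(-249571458711, 1785068180), Mul(Rational(1288, 120515), Pow(2, Rational(1, 2))))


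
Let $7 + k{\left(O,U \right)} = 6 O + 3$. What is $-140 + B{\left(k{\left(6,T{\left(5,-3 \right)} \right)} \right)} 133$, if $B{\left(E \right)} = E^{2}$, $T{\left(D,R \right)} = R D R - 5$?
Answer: $136052$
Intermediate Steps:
$T{\left(D,R \right)} = -5 + D R^{2}$ ($T{\left(D,R \right)} = D R R - 5 = D R^{2} - 5 = -5 + D R^{2}$)
$k{\left(O,U \right)} = -4 + 6 O$ ($k{\left(O,U \right)} = -7 + \left(6 O + 3\right) = -7 + \left(3 + 6 O\right) = -4 + 6 O$)
$-140 + B{\left(k{\left(6,T{\left(5,-3 \right)} \right)} \right)} 133 = -140 + \left(-4 + 6 \cdot 6\right)^{2} \cdot 133 = -140 + \left(-4 + 36\right)^{2} \cdot 133 = -140 + 32^{2} \cdot 133 = -140 + 1024 \cdot 133 = -140 + 136192 = 136052$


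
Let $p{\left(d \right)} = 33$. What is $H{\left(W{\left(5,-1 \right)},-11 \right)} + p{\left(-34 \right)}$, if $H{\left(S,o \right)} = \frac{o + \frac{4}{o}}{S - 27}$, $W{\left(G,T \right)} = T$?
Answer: $\frac{10289}{308} \approx 33.406$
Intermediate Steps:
$H{\left(S,o \right)} = \frac{o + \frac{4}{o}}{-27 + S}$
$H{\left(W{\left(5,-1 \right)},-11 \right)} + p{\left(-34 \right)} = \frac{4 + \left(-11\right)^{2}}{\left(-11\right) \left(-27 - 1\right)} + 33 = - \frac{4 + 121}{11 \left(-28\right)} + 33 = \left(- \frac{1}{11}\right) \left(- \frac{1}{28}\right) 125 + 33 = \frac{125}{308} + 33 = \frac{10289}{308}$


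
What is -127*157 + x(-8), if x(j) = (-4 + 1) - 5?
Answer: -19947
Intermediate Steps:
x(j) = -8 (x(j) = -3 - 5 = -8)
-127*157 + x(-8) = -127*157 - 8 = -19939 - 8 = -19947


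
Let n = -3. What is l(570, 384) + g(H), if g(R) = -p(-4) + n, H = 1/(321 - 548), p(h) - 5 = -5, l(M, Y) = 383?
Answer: 380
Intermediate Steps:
p(h) = 0 (p(h) = 5 - 5 = 0)
H = -1/227 (H = 1/(-227) = -1/227 ≈ -0.0044053)
g(R) = -3 (g(R) = -1*0 - 3 = 0 - 3 = -3)
l(570, 384) + g(H) = 383 - 3 = 380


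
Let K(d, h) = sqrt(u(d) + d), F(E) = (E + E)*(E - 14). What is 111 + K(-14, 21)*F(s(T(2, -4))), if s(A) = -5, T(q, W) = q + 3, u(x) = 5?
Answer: 111 + 570*I ≈ 111.0 + 570.0*I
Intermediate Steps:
T(q, W) = 3 + q
F(E) = 2*E*(-14 + E) (F(E) = (2*E)*(-14 + E) = 2*E*(-14 + E))
K(d, h) = sqrt(5 + d)
111 + K(-14, 21)*F(s(T(2, -4))) = 111 + sqrt(5 - 14)*(2*(-5)*(-14 - 5)) = 111 + sqrt(-9)*(2*(-5)*(-19)) = 111 + (3*I)*190 = 111 + 570*I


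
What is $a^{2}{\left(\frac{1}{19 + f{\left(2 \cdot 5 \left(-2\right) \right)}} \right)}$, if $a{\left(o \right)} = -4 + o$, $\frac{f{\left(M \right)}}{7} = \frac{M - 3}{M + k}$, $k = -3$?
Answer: $\frac{10609}{676} \approx 15.694$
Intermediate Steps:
$f{\left(M \right)} = 7$ ($f{\left(M \right)} = 7 \frac{M - 3}{M - 3} = 7 \frac{-3 + M}{-3 + M} = 7 \cdot 1 = 7$)
$a^{2}{\left(\frac{1}{19 + f{\left(2 \cdot 5 \left(-2\right) \right)}} \right)} = \left(-4 + \frac{1}{19 + 7}\right)^{2} = \left(-4 + \frac{1}{26}\right)^{2} = \left(- \frac{103}{26}\right)^{2} = \frac{10609}{676}$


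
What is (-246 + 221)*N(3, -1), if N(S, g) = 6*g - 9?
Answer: 375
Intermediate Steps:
N(S, g) = -9 + 6*g
(-246 + 221)*N(3, -1) = (-246 + 221)*(-9 + 6*(-1)) = -25*(-9 - 6) = -25*(-15) = 375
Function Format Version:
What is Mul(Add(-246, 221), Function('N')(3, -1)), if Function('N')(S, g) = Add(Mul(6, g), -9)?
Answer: 375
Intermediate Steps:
Function('N')(S, g) = Add(-9, Mul(6, g))
Mul(Add(-246, 221), Function('N')(3, -1)) = Mul(Add(-246, 221), Add(-9, Mul(6, -1))) = Mul(-25, Add(-9, -6)) = Mul(-25, -15) = 375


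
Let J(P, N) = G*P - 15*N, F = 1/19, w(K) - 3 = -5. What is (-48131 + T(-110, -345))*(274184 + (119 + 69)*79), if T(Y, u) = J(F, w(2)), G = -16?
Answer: -264160116660/19 ≈ -1.3903e+10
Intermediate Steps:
w(K) = -2 (w(K) = 3 - 5 = -2)
F = 1/19 ≈ 0.052632
J(P, N) = -16*P - 15*N
T(Y, u) = 554/19 (T(Y, u) = -16*1/19 - 15*(-2) = -16/19 + 30 = 554/19)
(-48131 + T(-110, -345))*(274184 + (119 + 69)*79) = (-48131 + 554/19)*(274184 + (119 + 69)*79) = -913935*(274184 + 188*79)/19 = -913935*(274184 + 14852)/19 = -913935/19*289036 = -264160116660/19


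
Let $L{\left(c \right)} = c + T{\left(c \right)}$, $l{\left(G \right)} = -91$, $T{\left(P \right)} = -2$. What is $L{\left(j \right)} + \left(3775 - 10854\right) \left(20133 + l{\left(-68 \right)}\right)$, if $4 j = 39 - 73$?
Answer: $- \frac{283754657}{2} \approx -1.4188 \cdot 10^{8}$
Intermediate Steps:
$j = - \frac{17}{2}$ ($j = \frac{39 - 73}{4} = \frac{1}{4} \left(-34\right) = - \frac{17}{2} \approx -8.5$)
$L{\left(c \right)} = -2 + c$ ($L{\left(c \right)} = c - 2 = -2 + c$)
$L{\left(j \right)} + \left(3775 - 10854\right) \left(20133 + l{\left(-68 \right)}\right) = \left(-2 - \frac{17}{2}\right) + \left(3775 - 10854\right) \left(20133 - 91\right) = - \frac{21}{2} - 141877318 = - \frac{283754657}{2}$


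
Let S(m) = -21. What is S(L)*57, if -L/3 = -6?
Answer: -1197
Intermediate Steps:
L = 18 (L = -3*(-6) = 18)
S(L)*57 = -21*57 = -1197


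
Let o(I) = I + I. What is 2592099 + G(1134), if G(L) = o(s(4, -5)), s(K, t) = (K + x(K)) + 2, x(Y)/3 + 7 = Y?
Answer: 2592093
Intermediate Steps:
x(Y) = -21 + 3*Y
s(K, t) = -19 + 4*K (s(K, t) = (K + (-21 + 3*K)) + 2 = (-21 + 4*K) + 2 = -19 + 4*K)
o(I) = 2*I
G(L) = -6 (G(L) = 2*(-19 + 4*4) = 2*(-19 + 16) = 2*(-3) = -6)
2592099 + G(1134) = 2592099 - 6 = 2592093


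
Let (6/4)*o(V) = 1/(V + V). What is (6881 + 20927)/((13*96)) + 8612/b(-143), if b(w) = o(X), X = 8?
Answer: 8061701/39 ≈ 2.0671e+5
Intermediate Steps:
o(V) = 1/(3*V) (o(V) = 2/(3*(V + V)) = 2/(3*((2*V))) = 2*(1/(2*V))/3 = 1/(3*V))
b(w) = 1/24 (b(w) = (1/3)/8 = (1/3)*(1/8) = 1/24)
(6881 + 20927)/((13*96)) + 8612/b(-143) = (6881 + 20927)/((13*96)) + 8612/(1/24) = 27808/1248 + 8612*24 = 27808*(1/1248) + 206688 = 869/39 + 206688 = 8061701/39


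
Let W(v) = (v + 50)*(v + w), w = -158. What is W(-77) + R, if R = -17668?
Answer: -11323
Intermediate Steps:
W(v) = (-158 + v)*(50 + v) (W(v) = (v + 50)*(v - 158) = (50 + v)*(-158 + v) = (-158 + v)*(50 + v))
W(-77) + R = (-7900 + (-77)² - 108*(-77)) - 17668 = (-7900 + 5929 + 8316) - 17668 = 6345 - 17668 = -11323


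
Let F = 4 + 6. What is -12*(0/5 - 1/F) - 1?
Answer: 1/5 ≈ 0.20000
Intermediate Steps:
F = 10
-12*(0/5 - 1/F) - 1 = -12*(0/5 - 1/10) - 1 = -12*(0*(1/5) - 1*1/10) - 1 = -12*(0 - 1/10) - 1 = -12*(-1/10) - 1 = 6/5 - 1 = 1/5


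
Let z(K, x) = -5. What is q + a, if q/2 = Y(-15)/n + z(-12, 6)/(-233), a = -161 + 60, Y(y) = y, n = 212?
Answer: -2496933/24698 ≈ -101.10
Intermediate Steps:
a = -101
q = -2435/24698 (q = 2*(-15/212 - 5/(-233)) = 2*(-15*1/212 - 5*(-1/233)) = 2*(-15/212 + 5/233) = 2*(-2435/49396) = -2435/24698 ≈ -0.098591)
q + a = -2435/24698 - 101 = -2496933/24698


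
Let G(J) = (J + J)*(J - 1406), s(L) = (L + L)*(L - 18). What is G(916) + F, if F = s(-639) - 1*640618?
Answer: -698652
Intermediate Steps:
s(L) = 2*L*(-18 + L) (s(L) = (2*L)*(-18 + L) = 2*L*(-18 + L))
F = 199028 (F = 2*(-639)*(-18 - 639) - 1*640618 = 2*(-639)*(-657) - 640618 = 839646 - 640618 = 199028)
G(J) = 2*J*(-1406 + J) (G(J) = (2*J)*(-1406 + J) = 2*J*(-1406 + J))
G(916) + F = 2*916*(-1406 + 916) + 199028 = 2*916*(-490) + 199028 = -897680 + 199028 = -698652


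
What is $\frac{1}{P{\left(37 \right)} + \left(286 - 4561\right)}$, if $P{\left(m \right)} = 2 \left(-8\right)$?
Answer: $- \frac{1}{4291} \approx -0.00023305$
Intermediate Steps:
$P{\left(m \right)} = -16$
$\frac{1}{P{\left(37 \right)} + \left(286 - 4561\right)} = \frac{1}{-16 + \left(286 - 4561\right)} = \frac{1}{-16 - 4275} = \frac{1}{-4291} = - \frac{1}{4291}$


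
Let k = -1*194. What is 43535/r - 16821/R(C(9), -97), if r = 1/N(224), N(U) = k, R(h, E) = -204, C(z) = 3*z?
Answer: -574308113/68 ≈ -8.4457e+6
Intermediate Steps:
k = -194
N(U) = -194
r = -1/194 (r = 1/(-194) = -1/194 ≈ -0.0051546)
43535/r - 16821/R(C(9), -97) = 43535/(-1/194) - 16821/(-204) = 43535*(-194) - 16821*(-1/204) = -8445790 + 5607/68 = -574308113/68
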